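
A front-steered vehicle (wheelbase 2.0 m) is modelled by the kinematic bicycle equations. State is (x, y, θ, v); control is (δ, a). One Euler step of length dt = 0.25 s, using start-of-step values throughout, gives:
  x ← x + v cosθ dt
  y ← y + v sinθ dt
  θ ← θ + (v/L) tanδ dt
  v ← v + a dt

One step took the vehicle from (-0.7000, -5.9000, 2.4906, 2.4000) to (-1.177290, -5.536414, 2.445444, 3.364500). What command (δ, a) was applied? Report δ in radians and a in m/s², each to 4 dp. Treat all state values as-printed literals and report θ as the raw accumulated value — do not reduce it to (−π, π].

δ = -0.1494, a = 3.8580

a = (v'−v)/dt = (0.964500)/0.25 = 3.8580
Δθ = θ'−θ = -0.045156;  (v·dt/L) = 2.4000·0.25/2.0 = 0.300000
tan δ = Δθ·L/(v·dt) = -0.150520  →  δ = -0.1494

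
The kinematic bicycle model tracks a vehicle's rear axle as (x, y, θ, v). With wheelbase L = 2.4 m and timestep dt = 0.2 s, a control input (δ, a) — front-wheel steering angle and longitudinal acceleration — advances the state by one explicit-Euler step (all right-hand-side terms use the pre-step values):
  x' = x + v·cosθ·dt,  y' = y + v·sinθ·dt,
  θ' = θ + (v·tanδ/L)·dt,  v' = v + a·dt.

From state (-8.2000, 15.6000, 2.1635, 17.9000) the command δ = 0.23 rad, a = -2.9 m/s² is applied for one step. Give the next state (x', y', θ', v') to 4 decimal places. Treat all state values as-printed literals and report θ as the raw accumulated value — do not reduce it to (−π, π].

x' = -8.2000 + 17.9000·cos(2.1635)·0.2 = -10.1998
y' = 15.6000 + 17.9000·sin(2.1635)·0.2 = 18.5694
θ' = 2.1635 + (17.9000/2.4)·tan(0.23)·0.2 = 2.5128
v' = 17.9000 − 2.9000·0.2 = 17.3200

(-10.1998, 18.5694, 2.5128, 17.3200)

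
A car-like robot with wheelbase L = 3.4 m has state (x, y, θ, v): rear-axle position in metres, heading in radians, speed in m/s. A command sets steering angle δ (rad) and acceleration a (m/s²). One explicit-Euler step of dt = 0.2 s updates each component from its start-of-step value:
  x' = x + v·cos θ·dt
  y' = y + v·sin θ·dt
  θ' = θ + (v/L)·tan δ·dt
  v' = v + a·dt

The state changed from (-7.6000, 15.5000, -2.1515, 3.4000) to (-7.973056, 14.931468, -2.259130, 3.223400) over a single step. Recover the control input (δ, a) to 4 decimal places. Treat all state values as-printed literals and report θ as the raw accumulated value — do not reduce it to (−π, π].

a = (v'−v)/dt = (-0.176600)/0.2 = -0.8830
Δθ = θ'−θ = -0.107630;  (v·dt/L) = 3.4000·0.2/3.4 = 0.200000
tan δ = Δθ·L/(v·dt) = -0.538150  →  δ = -0.4937

δ = -0.4937, a = -0.8830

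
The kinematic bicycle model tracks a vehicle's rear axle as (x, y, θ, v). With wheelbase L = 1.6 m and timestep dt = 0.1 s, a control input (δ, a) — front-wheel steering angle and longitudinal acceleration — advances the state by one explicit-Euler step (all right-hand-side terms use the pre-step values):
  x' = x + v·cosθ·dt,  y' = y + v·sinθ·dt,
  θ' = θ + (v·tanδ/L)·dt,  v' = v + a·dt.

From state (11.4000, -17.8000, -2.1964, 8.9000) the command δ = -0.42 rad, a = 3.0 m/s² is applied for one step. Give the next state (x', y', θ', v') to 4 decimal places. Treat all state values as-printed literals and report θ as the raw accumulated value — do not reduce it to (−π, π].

x' = 11.4000 + 8.9000·cos(-2.1964)·0.1 = 10.8788
y' = -17.8000 + 8.9000·sin(-2.1964)·0.1 = -18.5214
θ' = -2.1964 + (8.9000/1.6)·tan(-0.42)·0.1 = -2.4448
v' = 8.9000 + 3.0000·0.1 = 9.2000

(10.8788, -18.5214, -2.4448, 9.2000)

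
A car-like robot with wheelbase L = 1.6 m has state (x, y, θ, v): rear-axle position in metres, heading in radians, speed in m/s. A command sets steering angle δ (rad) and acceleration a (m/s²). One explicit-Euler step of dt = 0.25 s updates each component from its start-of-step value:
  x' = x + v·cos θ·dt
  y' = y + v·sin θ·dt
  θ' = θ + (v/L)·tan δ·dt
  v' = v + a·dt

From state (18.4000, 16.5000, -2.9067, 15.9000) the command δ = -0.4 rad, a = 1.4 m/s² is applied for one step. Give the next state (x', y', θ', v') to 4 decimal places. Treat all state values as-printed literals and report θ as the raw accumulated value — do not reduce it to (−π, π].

x' = 18.4000 + 15.9000·cos(-2.9067)·0.25 = 14.5342
y' = 16.5000 + 15.9000·sin(-2.9067)·0.25 = 15.5749
θ' = -2.9067 + (15.9000/1.6)·tan(-0.4)·0.25 = -3.9571
v' = 15.9000 + 1.4000·0.25 = 16.2500

(14.5342, 15.5749, -3.9571, 16.2500)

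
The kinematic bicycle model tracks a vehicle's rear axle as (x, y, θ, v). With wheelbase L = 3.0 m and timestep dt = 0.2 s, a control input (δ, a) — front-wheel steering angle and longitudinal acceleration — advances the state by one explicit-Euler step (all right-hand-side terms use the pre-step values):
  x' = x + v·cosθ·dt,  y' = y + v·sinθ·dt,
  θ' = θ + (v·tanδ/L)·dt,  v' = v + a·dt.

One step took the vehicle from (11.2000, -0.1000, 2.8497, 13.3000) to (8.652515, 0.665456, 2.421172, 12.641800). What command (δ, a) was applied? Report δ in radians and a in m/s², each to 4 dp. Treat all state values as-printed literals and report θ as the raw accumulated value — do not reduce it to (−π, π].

a = (v'−v)/dt = (-0.658200)/0.2 = -3.2910
Δθ = θ'−θ = -0.428528;  (v·dt/L) = 13.3000·0.2/3.0 = 0.886667
tan δ = Δθ·L/(v·dt) = -0.483302  →  δ = -0.4502

δ = -0.4502, a = -3.2910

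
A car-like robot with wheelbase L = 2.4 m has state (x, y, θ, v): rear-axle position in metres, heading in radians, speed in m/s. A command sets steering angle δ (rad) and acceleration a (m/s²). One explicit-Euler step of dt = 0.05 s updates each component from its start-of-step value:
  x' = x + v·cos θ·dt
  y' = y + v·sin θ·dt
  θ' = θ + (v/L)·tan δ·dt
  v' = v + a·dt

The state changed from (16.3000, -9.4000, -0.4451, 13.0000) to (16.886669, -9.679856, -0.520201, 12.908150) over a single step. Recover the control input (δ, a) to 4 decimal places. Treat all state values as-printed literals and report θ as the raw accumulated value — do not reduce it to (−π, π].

δ = -0.2705, a = -1.8370

a = (v'−v)/dt = (-0.091850)/0.05 = -1.8370
Δθ = θ'−θ = -0.075101;  (v·dt/L) = 13.0000·0.05/2.4 = 0.270833
tan δ = Δθ·L/(v·dt) = -0.277296  →  δ = -0.2705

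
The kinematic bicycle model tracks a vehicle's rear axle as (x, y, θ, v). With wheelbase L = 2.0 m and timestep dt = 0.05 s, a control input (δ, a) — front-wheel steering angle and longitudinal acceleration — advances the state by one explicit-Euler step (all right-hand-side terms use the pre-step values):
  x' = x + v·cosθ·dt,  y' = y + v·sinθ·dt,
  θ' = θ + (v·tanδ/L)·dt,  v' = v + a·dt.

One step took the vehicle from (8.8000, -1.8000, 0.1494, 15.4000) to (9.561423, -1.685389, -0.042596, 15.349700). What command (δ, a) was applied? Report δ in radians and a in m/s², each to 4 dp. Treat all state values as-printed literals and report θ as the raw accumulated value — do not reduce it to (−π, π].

a = (v'−v)/dt = (-0.050300)/0.05 = -1.0060
Δθ = θ'−θ = -0.191996;  (v·dt/L) = 15.4000·0.05/2.0 = 0.385000
tan δ = Δθ·L/(v·dt) = -0.498691  →  δ = -0.4626

δ = -0.4626, a = -1.0060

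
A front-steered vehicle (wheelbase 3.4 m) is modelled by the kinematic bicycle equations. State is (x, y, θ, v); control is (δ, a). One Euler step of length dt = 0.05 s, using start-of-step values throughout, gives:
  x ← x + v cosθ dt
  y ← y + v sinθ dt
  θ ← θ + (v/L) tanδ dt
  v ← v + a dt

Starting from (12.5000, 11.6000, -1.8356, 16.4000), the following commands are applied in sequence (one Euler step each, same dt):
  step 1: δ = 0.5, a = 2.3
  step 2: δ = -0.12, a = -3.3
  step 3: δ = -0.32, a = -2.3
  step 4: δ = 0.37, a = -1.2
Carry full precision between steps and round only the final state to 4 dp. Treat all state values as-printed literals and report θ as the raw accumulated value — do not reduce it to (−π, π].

(11.8492, 8.3953, -1.7202, 16.1750)

after step 1 (δ=0.5, a=2.3): (12.285390, 10.808582, -1.703845, 16.515000)
after step 2 (δ=-0.12, a=-3.3): (12.175849, 9.990130, -1.733130, 16.350000)
after step 3 (δ=-0.32, a=-2.3): (12.043724, 9.183378, -1.812809, 16.235000)
after step 4 (δ=0.37, a=-1.2): (11.849182, 8.395284, -1.720207, 16.175000)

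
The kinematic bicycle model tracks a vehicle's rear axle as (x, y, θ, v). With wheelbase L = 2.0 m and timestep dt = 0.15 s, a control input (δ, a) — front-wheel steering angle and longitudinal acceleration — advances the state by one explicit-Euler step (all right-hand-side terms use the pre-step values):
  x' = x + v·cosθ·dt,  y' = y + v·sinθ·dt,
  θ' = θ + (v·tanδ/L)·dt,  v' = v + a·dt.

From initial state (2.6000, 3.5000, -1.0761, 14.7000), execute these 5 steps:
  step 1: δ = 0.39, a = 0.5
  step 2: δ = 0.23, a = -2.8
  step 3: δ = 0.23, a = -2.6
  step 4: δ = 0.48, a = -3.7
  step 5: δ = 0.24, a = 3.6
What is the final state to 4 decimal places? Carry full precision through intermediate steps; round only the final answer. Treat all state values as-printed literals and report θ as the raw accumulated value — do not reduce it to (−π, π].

after step 1 (δ=0.39, a=0.5): (3.646856, 1.559351, -0.622912, 14.775000)
after step 2 (δ=0.23, a=-2.8): (5.446856, 0.266385, -0.363452, 14.355000)
after step 3 (δ=0.23, a=-2.6): (7.459446, -0.499101, -0.111367, 13.965000)
after step 4 (δ=0.48, a=-3.7): (9.541219, -0.731906, 0.433908, 13.410000)
after step 5 (δ=0.24, a=3.6): (11.366313, 0.113768, 0.680031, 13.950000)

(11.3663, 0.1138, 0.6800, 13.9500)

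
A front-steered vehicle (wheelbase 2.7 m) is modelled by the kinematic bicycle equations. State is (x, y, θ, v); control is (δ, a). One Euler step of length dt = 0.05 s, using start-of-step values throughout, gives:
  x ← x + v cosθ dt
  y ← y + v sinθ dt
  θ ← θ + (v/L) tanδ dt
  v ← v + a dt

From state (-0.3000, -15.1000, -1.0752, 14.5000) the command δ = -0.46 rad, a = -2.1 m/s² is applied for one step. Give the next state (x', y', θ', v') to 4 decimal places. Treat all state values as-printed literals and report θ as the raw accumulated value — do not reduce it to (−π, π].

x' = -0.3000 + 14.5000·cos(-1.0752)·0.05 = 0.0448
y' = -15.1000 + 14.5000·sin(-1.0752)·0.05 = -15.7378
θ' = -1.0752 + (14.5000/2.7)·tan(-0.46)·0.05 = -1.2082
v' = 14.5000 − 2.1000·0.05 = 14.3950

(0.0448, -15.7378, -1.2082, 14.3950)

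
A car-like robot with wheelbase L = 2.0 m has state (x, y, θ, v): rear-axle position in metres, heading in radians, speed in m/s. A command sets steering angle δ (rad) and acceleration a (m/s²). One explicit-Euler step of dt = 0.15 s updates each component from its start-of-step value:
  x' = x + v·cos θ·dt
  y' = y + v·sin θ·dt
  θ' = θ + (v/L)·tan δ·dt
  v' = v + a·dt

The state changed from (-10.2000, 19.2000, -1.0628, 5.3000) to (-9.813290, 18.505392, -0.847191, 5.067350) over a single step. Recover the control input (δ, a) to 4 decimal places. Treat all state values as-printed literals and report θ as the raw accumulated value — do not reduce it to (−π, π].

a = (v'−v)/dt = (-0.232650)/0.15 = -1.5510
Δθ = θ'−θ = 0.215609;  (v·dt/L) = 5.3000·0.15/2.0 = 0.397500
tan δ = Δθ·L/(v·dt) = 0.542413  →  δ = 0.4970

δ = 0.4970, a = -1.5510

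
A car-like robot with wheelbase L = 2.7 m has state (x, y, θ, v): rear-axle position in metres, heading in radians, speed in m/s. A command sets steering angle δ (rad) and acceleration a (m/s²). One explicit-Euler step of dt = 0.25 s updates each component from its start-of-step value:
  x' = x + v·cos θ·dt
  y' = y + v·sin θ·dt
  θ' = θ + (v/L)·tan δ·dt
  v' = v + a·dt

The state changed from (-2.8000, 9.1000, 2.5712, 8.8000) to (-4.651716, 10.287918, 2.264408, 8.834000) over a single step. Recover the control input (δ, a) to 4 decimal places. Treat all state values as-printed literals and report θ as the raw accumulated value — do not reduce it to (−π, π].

a = (v'−v)/dt = (0.034000)/0.25 = 0.1360
Δθ = θ'−θ = -0.306792;  (v·dt/L) = 8.8000·0.25/2.7 = 0.814815
tan δ = Δθ·L/(v·dt) = -0.376517  →  δ = -0.3601

δ = -0.3601, a = 0.1360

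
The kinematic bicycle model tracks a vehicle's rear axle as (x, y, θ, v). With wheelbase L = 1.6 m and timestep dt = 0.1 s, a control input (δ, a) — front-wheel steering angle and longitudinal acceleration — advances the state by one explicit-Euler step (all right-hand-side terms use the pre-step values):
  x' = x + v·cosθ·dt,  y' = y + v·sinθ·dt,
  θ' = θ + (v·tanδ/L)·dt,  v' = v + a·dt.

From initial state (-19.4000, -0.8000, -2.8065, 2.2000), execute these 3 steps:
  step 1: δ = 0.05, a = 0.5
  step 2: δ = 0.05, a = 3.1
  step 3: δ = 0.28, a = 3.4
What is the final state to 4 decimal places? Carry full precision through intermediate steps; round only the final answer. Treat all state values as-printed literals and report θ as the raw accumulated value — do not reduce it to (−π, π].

(-20.0603, -1.0353, -2.7466, 2.9000)

after step 1 (δ=0.05, a=0.5): (-19.607764, -0.872348, -2.799619, 2.250000)
after step 2 (δ=0.05, a=3.1): (-19.819735, -0.947802, -2.792582, 2.560000)
after step 3 (δ=0.28, a=3.4): (-20.060301, -1.035345, -2.746573, 2.900000)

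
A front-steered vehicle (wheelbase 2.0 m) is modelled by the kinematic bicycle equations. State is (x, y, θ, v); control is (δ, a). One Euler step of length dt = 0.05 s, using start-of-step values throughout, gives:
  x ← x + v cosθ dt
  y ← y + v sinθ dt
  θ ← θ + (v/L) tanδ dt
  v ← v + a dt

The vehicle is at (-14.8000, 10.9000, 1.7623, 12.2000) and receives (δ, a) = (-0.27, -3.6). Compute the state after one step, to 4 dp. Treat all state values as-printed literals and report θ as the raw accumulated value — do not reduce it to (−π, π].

x' = -14.8000 + 12.2000·cos(1.7623)·0.05 = -14.9161
y' = 10.9000 + 12.2000·sin(1.7623)·0.05 = 11.4988
θ' = 1.7623 + (12.2000/2.0)·tan(-0.27)·0.05 = 1.6779
v' = 12.2000 − 3.6000·0.05 = 12.0200

(-14.9161, 11.4988, 1.6779, 12.0200)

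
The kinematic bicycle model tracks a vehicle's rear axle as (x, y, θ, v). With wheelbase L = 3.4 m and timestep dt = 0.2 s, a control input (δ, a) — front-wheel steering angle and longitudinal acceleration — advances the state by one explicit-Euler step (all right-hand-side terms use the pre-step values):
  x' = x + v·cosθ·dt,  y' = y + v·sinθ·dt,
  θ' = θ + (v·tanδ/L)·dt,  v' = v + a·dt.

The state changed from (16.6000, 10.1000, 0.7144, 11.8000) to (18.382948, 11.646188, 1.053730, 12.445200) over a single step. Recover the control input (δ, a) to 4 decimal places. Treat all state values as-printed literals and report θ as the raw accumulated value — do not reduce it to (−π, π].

δ = 0.4547, a = 3.2260

a = (v'−v)/dt = (0.645200)/0.2 = 3.2260
Δθ = θ'−θ = 0.339330;  (v·dt/L) = 11.8000·0.2/3.4 = 0.694118
tan δ = Δθ·L/(v·dt) = 0.488865  →  δ = 0.4547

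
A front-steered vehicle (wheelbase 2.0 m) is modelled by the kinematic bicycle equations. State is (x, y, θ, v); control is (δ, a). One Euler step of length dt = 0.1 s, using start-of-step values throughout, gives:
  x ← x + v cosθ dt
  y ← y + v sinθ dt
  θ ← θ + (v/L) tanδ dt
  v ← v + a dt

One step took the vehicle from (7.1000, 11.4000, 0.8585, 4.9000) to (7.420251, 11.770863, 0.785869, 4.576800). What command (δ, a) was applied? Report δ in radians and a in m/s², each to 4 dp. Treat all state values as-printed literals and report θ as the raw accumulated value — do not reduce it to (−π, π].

a = (v'−v)/dt = (-0.323200)/0.1 = -3.2320
Δθ = θ'−θ = -0.072631;  (v·dt/L) = 4.9000·0.1/2.0 = 0.245000
tan δ = Δθ·L/(v·dt) = -0.296453  →  δ = -0.2882

δ = -0.2882, a = -3.2320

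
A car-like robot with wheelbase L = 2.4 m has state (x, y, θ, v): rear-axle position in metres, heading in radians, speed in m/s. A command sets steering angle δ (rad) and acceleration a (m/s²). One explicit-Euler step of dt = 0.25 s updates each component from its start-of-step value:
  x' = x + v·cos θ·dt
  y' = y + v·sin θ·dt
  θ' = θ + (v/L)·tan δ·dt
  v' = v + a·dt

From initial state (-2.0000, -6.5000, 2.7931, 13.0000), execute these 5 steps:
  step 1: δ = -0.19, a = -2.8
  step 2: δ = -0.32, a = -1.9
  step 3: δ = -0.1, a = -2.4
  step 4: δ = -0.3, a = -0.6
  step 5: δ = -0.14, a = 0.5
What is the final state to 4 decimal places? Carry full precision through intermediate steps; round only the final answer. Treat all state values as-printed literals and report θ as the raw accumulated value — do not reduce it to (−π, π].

(-10.3619, 4.2429, 1.4602, 11.2000)

after step 1 (δ=-0.19, a=-2.8): (-5.054638, -5.390185, 2.532667, 12.300000)
after step 2 (δ=-0.32, a=-1.9): (-7.576946, -3.631326, 2.108074, 11.825000)
after step 3 (δ=-0.1, a=-2.4): (-9.089953, -1.091597, 1.984485, 11.225000)
after step 4 (δ=-0.3, a=-0.6): (-10.218036, 1.477930, 1.622787, 11.075000)
after step 5 (δ=-0.14, a=0.5): (-10.361920, 4.242939, 1.460213, 11.200000)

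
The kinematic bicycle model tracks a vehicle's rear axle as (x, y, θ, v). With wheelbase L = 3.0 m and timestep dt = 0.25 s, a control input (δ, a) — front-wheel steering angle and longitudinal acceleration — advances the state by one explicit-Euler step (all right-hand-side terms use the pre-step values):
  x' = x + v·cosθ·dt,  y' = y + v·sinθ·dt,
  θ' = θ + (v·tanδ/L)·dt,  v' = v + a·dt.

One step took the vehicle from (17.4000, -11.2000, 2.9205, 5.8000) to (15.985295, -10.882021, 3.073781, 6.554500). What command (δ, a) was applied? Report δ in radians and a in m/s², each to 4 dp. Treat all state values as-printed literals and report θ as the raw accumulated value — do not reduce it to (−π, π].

a = (v'−v)/dt = (0.754500)/0.25 = 3.0180
Δθ = θ'−θ = 0.153281;  (v·dt/L) = 5.8000·0.25/3.0 = 0.483333
tan δ = Δθ·L/(v·dt) = 0.317133  →  δ = 0.3071

δ = 0.3071, a = 3.0180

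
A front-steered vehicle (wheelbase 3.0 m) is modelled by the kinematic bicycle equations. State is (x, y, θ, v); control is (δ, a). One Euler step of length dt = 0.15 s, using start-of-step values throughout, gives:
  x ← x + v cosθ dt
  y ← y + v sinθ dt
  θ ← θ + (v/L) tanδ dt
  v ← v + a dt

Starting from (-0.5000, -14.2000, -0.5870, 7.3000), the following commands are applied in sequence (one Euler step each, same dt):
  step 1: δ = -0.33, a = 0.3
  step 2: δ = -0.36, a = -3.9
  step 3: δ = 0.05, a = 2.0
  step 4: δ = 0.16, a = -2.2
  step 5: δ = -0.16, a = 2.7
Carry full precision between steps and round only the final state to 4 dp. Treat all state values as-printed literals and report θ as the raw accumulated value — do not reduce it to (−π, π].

(3.3471, -17.7795, -0.8307, 7.1350)

after step 1 (δ=-0.33, a=0.3): (0.411704, -14.806483, -0.712022, 7.345000)
after step 2 (δ=-0.36, a=-3.9): (1.245775, -15.526328, -0.850256, 6.760000)
after step 3 (δ=0.05, a=2.0): (1.914804, -16.288298, -0.833341, 7.060000)
after step 4 (δ=0.16, a=-2.2): (2.626882, -17.072151, -0.776374, 6.730000)
after step 5 (δ=-0.16, a=2.7): (3.347118, -17.779505, -0.830679, 7.135000)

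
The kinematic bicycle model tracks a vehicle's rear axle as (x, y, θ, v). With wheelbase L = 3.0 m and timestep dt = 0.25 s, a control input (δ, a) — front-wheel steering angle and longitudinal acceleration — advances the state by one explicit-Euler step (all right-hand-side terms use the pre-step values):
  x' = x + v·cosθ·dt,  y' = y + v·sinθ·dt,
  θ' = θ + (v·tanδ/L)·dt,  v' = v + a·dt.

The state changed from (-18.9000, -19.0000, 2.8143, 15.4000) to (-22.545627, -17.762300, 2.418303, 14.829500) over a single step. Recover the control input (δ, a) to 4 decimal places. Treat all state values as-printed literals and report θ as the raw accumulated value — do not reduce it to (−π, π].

a = (v'−v)/dt = (-0.570500)/0.25 = -2.2820
Δθ = θ'−θ = -0.395997;  (v·dt/L) = 15.4000·0.25/3.0 = 1.283333
tan δ = Δθ·L/(v·dt) = -0.308569  →  δ = -0.2993

δ = -0.2993, a = -2.2820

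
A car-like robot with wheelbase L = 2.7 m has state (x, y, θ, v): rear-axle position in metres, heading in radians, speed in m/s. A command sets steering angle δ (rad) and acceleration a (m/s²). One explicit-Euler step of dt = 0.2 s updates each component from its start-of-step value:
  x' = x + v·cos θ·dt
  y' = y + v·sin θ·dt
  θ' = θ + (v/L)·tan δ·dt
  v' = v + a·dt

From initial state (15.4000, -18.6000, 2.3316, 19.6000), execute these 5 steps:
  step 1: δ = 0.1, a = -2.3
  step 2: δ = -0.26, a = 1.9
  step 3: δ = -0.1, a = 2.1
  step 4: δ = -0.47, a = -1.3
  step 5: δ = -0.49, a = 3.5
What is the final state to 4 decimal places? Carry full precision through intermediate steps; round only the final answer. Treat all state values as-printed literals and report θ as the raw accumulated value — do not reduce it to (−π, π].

after step 1 (δ=0.1, a=-2.3): (12.697145, -15.760814, 2.477271, 19.140000)
after step 2 (δ=-0.26, a=1.9): (9.683226, -13.400756, 2.100112, 19.520000)
after step 3 (δ=-0.1, a=2.1): (7.711931, -10.031007, 1.955035, 19.940000)
after step 4 (δ=-0.47, a=-1.3): (6.217015, -6.333796, 1.204751, 19.680000)
after step 5 (δ=-0.49, a=3.5): (7.625811, -2.658555, 0.427189, 20.380000)

(7.6258, -2.6586, 0.4272, 20.3800)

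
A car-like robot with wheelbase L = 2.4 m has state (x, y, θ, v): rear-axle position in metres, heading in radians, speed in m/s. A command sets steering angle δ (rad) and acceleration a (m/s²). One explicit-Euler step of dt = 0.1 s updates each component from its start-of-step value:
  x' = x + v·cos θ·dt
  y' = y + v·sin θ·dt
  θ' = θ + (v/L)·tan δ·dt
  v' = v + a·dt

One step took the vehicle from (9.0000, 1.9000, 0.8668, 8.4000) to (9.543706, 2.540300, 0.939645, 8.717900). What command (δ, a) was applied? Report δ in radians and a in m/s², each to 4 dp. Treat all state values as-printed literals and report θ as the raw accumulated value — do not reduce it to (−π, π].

δ = 0.2052, a = 3.1790

a = (v'−v)/dt = (0.317900)/0.1 = 3.1790
Δθ = θ'−θ = 0.072845;  (v·dt/L) = 8.4000·0.1/2.4 = 0.350000
tan δ = Δθ·L/(v·dt) = 0.208129  →  δ = 0.2052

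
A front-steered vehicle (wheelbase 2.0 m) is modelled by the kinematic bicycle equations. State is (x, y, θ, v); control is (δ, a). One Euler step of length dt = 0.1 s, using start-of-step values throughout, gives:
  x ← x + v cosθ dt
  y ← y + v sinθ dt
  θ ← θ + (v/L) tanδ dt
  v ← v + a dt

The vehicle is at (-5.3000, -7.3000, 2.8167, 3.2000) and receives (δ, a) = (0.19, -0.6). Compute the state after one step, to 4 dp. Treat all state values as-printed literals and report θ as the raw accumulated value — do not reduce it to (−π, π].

x' = -5.3000 + 3.2000·cos(2.8167)·0.1 = -5.6033
y' = -7.3000 + 3.2000·sin(2.8167)·0.1 = -7.1979
θ' = 2.8167 + (3.2000/2.0)·tan(0.19)·0.1 = 2.8475
v' = 3.2000 − 0.6000·0.1 = 3.1400

(-5.6033, -7.1979, 2.8475, 3.1400)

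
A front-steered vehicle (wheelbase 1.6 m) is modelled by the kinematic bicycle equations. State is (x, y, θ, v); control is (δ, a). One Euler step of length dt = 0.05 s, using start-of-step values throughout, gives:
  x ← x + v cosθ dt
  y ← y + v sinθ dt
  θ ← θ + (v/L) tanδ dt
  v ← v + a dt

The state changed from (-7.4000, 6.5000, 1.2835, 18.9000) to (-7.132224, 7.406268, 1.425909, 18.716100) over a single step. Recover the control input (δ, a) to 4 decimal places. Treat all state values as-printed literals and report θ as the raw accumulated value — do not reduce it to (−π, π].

δ = 0.2366, a = -3.6780

a = (v'−v)/dt = (-0.183900)/0.05 = -3.6780
Δθ = θ'−θ = 0.142409;  (v·dt/L) = 18.9000·0.05/1.6 = 0.590625
tan δ = Δθ·L/(v·dt) = 0.241116  →  δ = 0.2366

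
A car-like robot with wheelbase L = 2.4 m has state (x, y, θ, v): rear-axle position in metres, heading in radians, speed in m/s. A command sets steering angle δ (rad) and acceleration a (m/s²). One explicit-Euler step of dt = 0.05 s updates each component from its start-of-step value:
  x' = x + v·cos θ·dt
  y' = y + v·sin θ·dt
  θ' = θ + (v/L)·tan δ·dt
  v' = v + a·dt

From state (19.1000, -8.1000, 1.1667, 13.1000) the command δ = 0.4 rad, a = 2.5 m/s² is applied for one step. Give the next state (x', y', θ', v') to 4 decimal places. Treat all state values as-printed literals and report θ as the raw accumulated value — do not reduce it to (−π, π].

x' = 19.1000 + 13.1000·cos(1.1667)·0.05 = 19.3575
y' = -8.1000 + 13.1000·sin(1.1667)·0.05 = -7.4978
θ' = 1.1667 + (13.1000/2.4)·tan(0.4)·0.05 = 1.2821
v' = 13.1000 + 2.5000·0.05 = 13.2250

(19.3575, -7.4978, 1.2821, 13.2250)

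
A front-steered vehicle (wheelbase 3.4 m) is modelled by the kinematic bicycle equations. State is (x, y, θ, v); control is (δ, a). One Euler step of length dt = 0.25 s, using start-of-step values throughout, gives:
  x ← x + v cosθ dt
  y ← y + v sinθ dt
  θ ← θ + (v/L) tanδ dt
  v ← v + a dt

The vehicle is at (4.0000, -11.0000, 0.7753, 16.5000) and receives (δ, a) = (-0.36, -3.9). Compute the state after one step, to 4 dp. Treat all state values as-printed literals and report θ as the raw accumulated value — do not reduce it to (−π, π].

x' = 4.0000 + 16.5000·cos(0.7753)·0.25 = 6.9461
y' = -11.0000 + 16.5000·sin(0.7753)·0.25 = -8.1128
θ' = 0.7753 + (16.5000/3.4)·tan(-0.36)·0.25 = 0.3186
v' = 16.5000 − 3.9000·0.25 = 15.5250

(6.9461, -8.1128, 0.3186, 15.5250)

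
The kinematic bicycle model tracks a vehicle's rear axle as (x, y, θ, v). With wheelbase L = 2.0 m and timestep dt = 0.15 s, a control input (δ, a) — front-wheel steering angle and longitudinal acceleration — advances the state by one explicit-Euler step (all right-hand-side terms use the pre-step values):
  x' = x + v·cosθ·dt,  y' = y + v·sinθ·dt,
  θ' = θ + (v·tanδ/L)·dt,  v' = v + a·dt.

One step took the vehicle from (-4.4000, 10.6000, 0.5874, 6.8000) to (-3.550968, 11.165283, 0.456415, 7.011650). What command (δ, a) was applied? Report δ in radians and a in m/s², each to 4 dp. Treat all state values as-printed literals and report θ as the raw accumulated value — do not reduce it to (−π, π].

δ = -0.2514, a = 1.4110

a = (v'−v)/dt = (0.211650)/0.15 = 1.4110
Δθ = θ'−θ = -0.130985;  (v·dt/L) = 6.8000·0.15/2.0 = 0.510000
tan δ = Δθ·L/(v·dt) = -0.256833  →  δ = -0.2514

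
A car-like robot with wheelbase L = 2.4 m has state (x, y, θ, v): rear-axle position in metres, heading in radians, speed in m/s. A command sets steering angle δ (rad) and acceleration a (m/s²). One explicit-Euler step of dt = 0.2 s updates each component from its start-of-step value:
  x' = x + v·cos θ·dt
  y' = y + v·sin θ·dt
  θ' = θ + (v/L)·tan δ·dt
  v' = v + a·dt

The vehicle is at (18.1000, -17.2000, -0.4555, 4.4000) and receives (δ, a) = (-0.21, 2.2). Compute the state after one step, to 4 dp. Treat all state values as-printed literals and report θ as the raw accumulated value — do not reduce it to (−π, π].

x' = 18.1000 + 4.4000·cos(-0.4555)·0.2 = 18.8903
y' = -17.2000 + 4.4000·sin(-0.4555)·0.2 = -17.5871
θ' = -0.4555 + (4.4000/2.4)·tan(-0.21)·0.2 = -0.5337
v' = 4.4000 + 2.2000·0.2 = 4.8400

(18.8903, -17.5871, -0.5337, 4.8400)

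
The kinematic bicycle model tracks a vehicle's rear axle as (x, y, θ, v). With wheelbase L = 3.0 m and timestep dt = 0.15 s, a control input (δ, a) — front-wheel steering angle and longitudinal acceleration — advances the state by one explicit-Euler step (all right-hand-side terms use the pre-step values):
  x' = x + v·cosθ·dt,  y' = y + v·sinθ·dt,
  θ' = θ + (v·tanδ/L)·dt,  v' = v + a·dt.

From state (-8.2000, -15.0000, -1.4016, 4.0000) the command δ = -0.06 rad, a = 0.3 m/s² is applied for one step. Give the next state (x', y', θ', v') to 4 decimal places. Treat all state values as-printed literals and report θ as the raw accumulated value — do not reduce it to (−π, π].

x' = -8.2000 + 4.0000·cos(-1.4016)·0.15 = -8.0990
y' = -15.0000 + 4.0000·sin(-1.4016)·0.15 = -15.5914
θ' = -1.4016 + (4.0000/3.0)·tan(-0.06)·0.15 = -1.4136
v' = 4.0000 + 0.3000·0.15 = 4.0450

(-8.0990, -15.5914, -1.4136, 4.0450)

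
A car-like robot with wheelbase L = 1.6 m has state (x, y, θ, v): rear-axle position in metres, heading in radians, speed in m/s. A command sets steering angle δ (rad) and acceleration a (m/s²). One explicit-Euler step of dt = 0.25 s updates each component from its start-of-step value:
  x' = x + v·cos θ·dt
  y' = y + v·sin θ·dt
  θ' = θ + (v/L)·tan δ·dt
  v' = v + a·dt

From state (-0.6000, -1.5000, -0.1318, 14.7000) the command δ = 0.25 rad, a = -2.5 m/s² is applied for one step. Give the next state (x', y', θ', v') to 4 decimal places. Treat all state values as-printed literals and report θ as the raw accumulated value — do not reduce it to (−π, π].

x' = -0.6000 + 14.7000·cos(-0.1318)·0.25 = 3.0431
y' = -1.5000 + 14.7000·sin(-0.1318)·0.25 = -1.9830
θ' = -0.1318 + (14.7000/1.6)·tan(0.25)·0.25 = 0.4547
v' = 14.7000 − 2.5000·0.25 = 14.0750

(3.0431, -1.9830, 0.4547, 14.0750)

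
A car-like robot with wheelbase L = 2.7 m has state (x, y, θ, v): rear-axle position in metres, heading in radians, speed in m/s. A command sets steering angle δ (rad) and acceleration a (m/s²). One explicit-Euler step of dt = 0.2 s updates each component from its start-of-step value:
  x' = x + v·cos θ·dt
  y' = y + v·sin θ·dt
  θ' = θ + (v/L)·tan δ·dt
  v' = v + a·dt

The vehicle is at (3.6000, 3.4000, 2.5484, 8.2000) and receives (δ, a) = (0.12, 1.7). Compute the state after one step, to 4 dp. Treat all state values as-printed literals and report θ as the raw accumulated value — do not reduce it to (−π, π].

(2.2402, 4.3168, 2.6216, 8.5400)

x' = 3.6000 + 8.2000·cos(2.5484)·0.2 = 2.2402
y' = 3.4000 + 8.2000·sin(2.5484)·0.2 = 4.3168
θ' = 2.5484 + (8.2000/2.7)·tan(0.12)·0.2 = 2.6216
v' = 8.2000 + 1.7000·0.2 = 8.5400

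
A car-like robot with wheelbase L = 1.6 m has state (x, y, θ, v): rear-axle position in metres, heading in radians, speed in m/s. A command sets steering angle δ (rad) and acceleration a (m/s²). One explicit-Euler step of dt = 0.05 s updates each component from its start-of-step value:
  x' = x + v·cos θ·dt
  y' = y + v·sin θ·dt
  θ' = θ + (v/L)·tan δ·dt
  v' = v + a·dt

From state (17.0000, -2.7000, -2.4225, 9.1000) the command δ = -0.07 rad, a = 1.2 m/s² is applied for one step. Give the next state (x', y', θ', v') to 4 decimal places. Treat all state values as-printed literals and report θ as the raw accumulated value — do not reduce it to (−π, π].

(16.6577, -2.9997, -2.4424, 9.1600)

x' = 17.0000 + 9.1000·cos(-2.4225)·0.05 = 16.6577
y' = -2.7000 + 9.1000·sin(-2.4225)·0.05 = -2.9997
θ' = -2.4225 + (9.1000/1.6)·tan(-0.07)·0.05 = -2.4424
v' = 9.1000 + 1.2000·0.05 = 9.1600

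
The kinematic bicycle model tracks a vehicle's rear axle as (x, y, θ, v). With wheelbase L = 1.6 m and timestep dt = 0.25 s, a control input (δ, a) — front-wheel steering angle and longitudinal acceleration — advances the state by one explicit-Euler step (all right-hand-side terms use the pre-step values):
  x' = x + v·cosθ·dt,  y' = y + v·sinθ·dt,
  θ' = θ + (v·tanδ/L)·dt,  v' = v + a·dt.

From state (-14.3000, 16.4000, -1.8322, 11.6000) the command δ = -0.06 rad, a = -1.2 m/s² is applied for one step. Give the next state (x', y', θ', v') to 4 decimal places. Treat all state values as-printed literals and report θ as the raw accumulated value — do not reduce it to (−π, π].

x' = -14.3000 + 11.6000·cos(-1.8322)·0.25 = -15.0495
y' = 16.4000 + 11.6000·sin(-1.8322)·0.25 = 13.5985
θ' = -1.8322 + (11.6000/1.6)·tan(-0.06)·0.25 = -1.9411
v' = 11.6000 − 1.2000·0.25 = 11.3000

(-15.0495, 13.5985, -1.9411, 11.3000)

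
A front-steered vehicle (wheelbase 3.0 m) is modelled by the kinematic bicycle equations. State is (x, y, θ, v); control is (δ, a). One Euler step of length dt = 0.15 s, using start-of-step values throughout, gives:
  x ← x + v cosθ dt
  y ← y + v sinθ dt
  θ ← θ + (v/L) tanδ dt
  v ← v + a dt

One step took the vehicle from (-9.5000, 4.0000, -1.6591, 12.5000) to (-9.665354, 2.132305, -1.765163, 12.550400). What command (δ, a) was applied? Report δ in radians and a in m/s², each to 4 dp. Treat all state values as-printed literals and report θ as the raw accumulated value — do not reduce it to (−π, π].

δ = -0.1681, a = 0.3360

a = (v'−v)/dt = (0.050400)/0.15 = 0.3360
Δθ = θ'−θ = -0.106063;  (v·dt/L) = 12.5000·0.15/3.0 = 0.625000
tan δ = Δθ·L/(v·dt) = -0.169701  →  δ = -0.1681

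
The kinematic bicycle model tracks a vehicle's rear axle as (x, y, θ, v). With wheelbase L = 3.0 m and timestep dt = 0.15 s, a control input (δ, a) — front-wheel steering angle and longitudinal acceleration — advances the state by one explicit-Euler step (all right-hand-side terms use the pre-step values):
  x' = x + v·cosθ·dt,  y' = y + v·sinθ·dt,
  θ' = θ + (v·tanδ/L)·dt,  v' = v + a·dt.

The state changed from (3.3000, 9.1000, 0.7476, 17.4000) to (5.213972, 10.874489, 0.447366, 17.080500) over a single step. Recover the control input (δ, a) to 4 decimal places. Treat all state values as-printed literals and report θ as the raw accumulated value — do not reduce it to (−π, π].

δ = -0.3323, a = -2.1300

a = (v'−v)/dt = (-0.319500)/0.15 = -2.1300
Δθ = θ'−θ = -0.300234;  (v·dt/L) = 17.4000·0.15/3.0 = 0.870000
tan δ = Δθ·L/(v·dt) = -0.345097  →  δ = -0.3323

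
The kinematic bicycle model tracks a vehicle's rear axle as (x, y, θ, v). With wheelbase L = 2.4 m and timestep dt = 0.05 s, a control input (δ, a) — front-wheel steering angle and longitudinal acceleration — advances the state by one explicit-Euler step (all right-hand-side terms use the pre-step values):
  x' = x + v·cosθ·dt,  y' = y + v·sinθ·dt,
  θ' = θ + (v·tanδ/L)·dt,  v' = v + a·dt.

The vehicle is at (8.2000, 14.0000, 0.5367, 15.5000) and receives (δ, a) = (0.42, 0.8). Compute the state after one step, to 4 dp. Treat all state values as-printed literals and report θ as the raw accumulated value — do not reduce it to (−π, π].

x' = 8.2000 + 15.5000·cos(0.5367)·0.05 = 8.8660
y' = 14.0000 + 15.5000·sin(0.5367)·0.05 = 14.3963
θ' = 0.5367 + (15.5000/2.4)·tan(0.42)·0.05 = 0.6809
v' = 15.5000 + 0.8000·0.05 = 15.5400

(8.8660, 14.3963, 0.6809, 15.5400)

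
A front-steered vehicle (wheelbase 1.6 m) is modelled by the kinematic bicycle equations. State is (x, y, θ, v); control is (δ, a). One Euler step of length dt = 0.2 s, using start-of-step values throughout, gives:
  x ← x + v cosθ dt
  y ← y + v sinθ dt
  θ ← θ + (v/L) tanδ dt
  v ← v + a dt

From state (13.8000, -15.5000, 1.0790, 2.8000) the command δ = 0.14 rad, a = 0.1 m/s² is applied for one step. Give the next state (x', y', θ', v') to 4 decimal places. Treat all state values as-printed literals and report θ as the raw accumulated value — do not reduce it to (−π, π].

x' = 13.8000 + 2.8000·cos(1.0790)·0.2 = 14.0644
y' = -15.5000 + 2.8000·sin(1.0790)·0.2 = -15.0064
θ' = 1.0790 + (2.8000/1.6)·tan(0.14)·0.2 = 1.1283
v' = 2.8000 + 0.1000·0.2 = 2.8200

(14.0644, -15.0064, 1.1283, 2.8200)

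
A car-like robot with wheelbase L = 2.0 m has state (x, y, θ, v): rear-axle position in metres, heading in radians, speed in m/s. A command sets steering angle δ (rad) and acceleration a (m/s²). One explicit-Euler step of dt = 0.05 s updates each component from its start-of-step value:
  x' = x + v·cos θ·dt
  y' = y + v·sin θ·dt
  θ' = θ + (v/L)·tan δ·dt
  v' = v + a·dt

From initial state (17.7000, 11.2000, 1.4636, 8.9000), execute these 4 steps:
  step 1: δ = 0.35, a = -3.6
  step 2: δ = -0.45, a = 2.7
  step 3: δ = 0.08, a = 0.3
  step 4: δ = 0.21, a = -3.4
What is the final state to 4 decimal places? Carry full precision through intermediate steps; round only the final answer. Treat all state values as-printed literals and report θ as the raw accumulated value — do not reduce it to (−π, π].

(17.8671, 12.9579, 1.5045, 8.7000)

after step 1 (δ=0.35, a=-3.6): (17.747611, 11.642446, 1.544819, 8.720000)
after step 2 (δ=-0.45, a=2.7): (17.758936, 12.078299, 1.439513, 8.855000)
after step 3 (δ=0.08, a=0.3): (17.816895, 12.517239, 1.457261, 8.870000)
after step 4 (δ=0.21, a=-3.4): (17.867140, 12.957883, 1.504525, 8.700000)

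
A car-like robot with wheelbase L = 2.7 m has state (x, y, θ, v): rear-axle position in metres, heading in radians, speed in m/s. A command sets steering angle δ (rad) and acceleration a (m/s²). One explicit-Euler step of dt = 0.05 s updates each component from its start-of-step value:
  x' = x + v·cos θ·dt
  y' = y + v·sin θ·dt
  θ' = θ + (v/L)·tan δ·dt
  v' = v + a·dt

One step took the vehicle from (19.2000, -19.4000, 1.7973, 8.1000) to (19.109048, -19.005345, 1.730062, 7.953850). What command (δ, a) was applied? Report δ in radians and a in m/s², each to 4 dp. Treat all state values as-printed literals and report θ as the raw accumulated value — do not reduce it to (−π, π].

δ = -0.4214, a = -2.9230

a = (v'−v)/dt = (-0.146150)/0.05 = -2.9230
Δθ = θ'−θ = -0.067238;  (v·dt/L) = 8.1000·0.05/2.7 = 0.150000
tan δ = Δθ·L/(v·dt) = -0.448253  →  δ = -0.4214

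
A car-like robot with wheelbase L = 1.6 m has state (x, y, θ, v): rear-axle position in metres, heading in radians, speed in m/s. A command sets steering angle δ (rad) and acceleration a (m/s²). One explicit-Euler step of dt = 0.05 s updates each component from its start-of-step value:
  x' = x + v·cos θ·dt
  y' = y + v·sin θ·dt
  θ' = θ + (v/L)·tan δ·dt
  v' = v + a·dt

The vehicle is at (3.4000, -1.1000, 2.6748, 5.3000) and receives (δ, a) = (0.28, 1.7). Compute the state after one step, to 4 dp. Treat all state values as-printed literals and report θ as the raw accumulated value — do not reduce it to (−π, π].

x' = 3.4000 + 5.3000·cos(2.6748)·0.05 = 3.1634
y' = -1.1000 + 5.3000·sin(2.6748)·0.05 = -0.9807
θ' = 2.6748 + (5.3000/1.6)·tan(0.28)·0.05 = 2.7224
v' = 5.3000 + 1.7000·0.05 = 5.3850

(3.1634, -0.9807, 2.7224, 5.3850)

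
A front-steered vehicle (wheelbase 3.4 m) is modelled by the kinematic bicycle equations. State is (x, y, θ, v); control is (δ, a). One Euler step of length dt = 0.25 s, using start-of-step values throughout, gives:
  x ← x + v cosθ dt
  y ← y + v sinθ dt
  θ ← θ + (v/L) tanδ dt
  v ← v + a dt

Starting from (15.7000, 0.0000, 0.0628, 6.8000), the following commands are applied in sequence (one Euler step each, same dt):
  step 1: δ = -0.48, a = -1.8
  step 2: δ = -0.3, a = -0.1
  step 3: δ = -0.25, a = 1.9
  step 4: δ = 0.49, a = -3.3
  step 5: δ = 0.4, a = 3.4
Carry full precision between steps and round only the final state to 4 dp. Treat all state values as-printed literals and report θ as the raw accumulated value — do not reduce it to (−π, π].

(23.4315, -1.7788, -0.0082, 6.8250)

after step 1 (δ=-0.48, a=-1.8): (17.396649, 0.106690, -0.197505, 6.350000)
after step 2 (δ=-0.3, a=-0.1): (18.953286, -0.204816, -0.341938, 6.325000)
after step 3 (δ=-0.25, a=1.9): (20.442992, -0.735030, -0.460691, 6.800000)
after step 4 (δ=0.49, a=-3.3): (21.965760, -1.490794, -0.193997, 5.975000)
after step 5 (δ=0.4, a=3.4): (23.431489, -1.778763, -0.008248, 6.825000)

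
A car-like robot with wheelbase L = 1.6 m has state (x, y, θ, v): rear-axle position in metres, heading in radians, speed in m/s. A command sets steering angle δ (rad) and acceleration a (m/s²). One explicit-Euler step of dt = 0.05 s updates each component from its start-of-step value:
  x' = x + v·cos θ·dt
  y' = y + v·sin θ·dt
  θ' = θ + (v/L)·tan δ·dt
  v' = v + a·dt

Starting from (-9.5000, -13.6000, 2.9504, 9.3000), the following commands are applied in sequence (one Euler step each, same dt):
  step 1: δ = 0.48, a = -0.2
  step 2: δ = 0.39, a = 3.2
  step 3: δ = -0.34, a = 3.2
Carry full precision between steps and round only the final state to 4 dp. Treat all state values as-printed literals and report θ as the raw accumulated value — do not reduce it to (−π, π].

(-10.8917, -13.5306, 3.1166, 9.6100)

after step 1 (δ=0.48, a=-0.2): (-9.956527, -13.511636, 3.101703, 9.290000)
after step 2 (δ=0.39, a=3.2): (-10.420657, -13.493112, 3.221037, 9.450000)
after step 3 (δ=-0.34, a=3.2): (-10.891667, -13.530610, 3.116574, 9.610000)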